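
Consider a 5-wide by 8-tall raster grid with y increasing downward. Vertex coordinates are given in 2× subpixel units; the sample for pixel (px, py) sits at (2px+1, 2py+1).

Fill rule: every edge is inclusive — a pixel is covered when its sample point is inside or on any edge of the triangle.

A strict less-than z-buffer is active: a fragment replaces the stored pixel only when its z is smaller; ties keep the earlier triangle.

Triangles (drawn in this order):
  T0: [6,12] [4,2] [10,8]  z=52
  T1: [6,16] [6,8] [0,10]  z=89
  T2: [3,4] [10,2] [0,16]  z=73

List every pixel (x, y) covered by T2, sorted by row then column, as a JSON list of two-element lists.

T0:
  2·area = 48
  edge (6, 12)→(4, 2): d=(-2,-10) inclusive
  edge (4, 2)→(10, 8): d=(6,6) inclusive
  edge (10, 8)→(6, 12): d=(-4,4) inclusive
    (1,0)@(3, 1): e=[-8,0,56] → ·  [on edge]
    (2,1)@(5, 3): e=[8,0,40] → █  [on edge]
    (3,1)@(7, 3): e=[28,-12,32] → ·
    (2,2)@(5, 5): e=[4,12,32] → █
    (3,2)@(7, 5): e=[24,0,24] → █  [on edge]
    (4,2)@(9, 5): e=[44,-12,16] → ·
    (2,3)@(5, 7): e=[0,24,24] → █  [on edge]
    (4,3)@(9, 7): e=[40,0,8] → █  [on edge]
    (2,4)@(5, 9): e=[-4,36,16] → ·
    (3,4)@(7, 9): e=[16,24,8] → █
    (4,4)@(9, 9): e=[36,12,0] → █  [on edge]
    (3,5)@(7, 11): e=[12,36,0] → █  [on edge]
    (2,6)@(5, 13): e=[-12,60,0] → ·  [on edge]
    (1,7)@(3, 15): e=[-36,84,0] → ·  [on edge]
  covered (9 px):
    · · · · ·
    · · █ · ·
    · · █ █ ·
    · · █ █ █
    · · · █ █
    · · · █ ·
    · · · · ·
    · · · · ·
T1:
  2·area = 48  (B↔C swapped to make it positive)
  edge (6, 16)→(0, 10): d=(-6,-6) inclusive
  edge (0, 10)→(6, 8): d=(6,-2) inclusive
  edge (6, 8)→(6, 16): d=(0,8) inclusive
    (4,3)@(9, 7): e=[72,0,-24] → ·  [on edge]
    (1,4)@(3, 9): e=[24,0,24] → █  [on edge]
    (2,4)@(5, 9): e=[36,4,8] → █
    (3,4)@(7, 9): e=[48,8,-8] → ·
    (0,5)@(1, 11): e=[0,8,40] → █  [on edge]
    (3,5)@(7, 11): e=[36,20,-8] → ·
    (0,6)@(1, 13): e=[-12,20,40] → ·
    (1,6)@(3, 13): e=[0,24,24] → █  [on edge]
    (3,6)@(7, 13): e=[24,32,-8] → ·
    (1,7)@(3, 15): e=[-12,36,24] → ·
    (2,7)@(5, 15): e=[0,40,8] → █  [on edge]
    (3,7)@(7, 15): e=[12,44,-8] → ·
  covered (8 px):
    · · · · ·
    · · · · ·
    · · · · ·
    · · · · ·
    · █ █ · ·
    █ █ █ · ·
    · █ █ · ·
    · · █ · ·
T2:
  2·area = 78
  edge (3, 4)→(10, 2): d=(7,-2) inclusive
  edge (10, 2)→(0, 16): d=(-10,14) inclusive
  edge (0, 16)→(3, 4): d=(3,-12) inclusive
    (3,1)@(7, 3): e=[1,32,45] → █
    (4,1)@(9, 3): e=[5,4,69] → █
    (1,2)@(3, 5): e=[7,68,3] → █
    (2,2)@(5, 5): e=[11,40,27] → █
    (4,2)@(9, 5): e=[19,-16,75] → ·
    (1,3)@(3, 7): e=[21,48,9] → █
    (3,3)@(7, 7): e=[29,-8,57] → ·
    (1,4)@(3, 9): e=[35,28,15] → █
    (2,4)@(5, 9): e=[39,0,39] → █  [on edge]
    (3,4)@(7, 9): e=[43,-28,63] → ·
    (1,5)@(3, 11): e=[49,8,21] → █
    (2,5)@(5, 11): e=[53,-20,45] → ·
  covered (11 px):
    · · · · ·
    · · · █ █
    · █ █ █ ·
    · █ █ · ·
    · █ █ · ·
    · █ · · ·
    █ · · · ·
    · · · · ·

Answer: [[3,1],[4,1],[1,2],[2,2],[3,2],[1,3],[2,3],[1,4],[2,4],[1,5],[0,6]]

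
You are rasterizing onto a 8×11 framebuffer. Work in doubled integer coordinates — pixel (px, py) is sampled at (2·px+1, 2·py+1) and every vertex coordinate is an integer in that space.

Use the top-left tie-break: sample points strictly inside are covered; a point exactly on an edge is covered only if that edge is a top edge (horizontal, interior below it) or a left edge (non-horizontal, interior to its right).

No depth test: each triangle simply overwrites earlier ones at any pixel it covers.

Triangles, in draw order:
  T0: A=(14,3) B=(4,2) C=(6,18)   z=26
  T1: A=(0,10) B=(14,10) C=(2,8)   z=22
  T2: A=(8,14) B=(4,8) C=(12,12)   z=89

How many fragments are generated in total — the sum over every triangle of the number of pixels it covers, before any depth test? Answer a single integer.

T0:
  2·area = 158  (B↔C swapped to make it positive)
  edge (14, 3)→(6, 18): d=(-8,15) right/bottom  bias=-1
  edge (6, 18)→(4, 2): d=(-2,-16) top-left  bias=+0
  edge (4, 2)→(14, 3): d=(10,1) right/bottom  bias=-1
    (2,1)@(5, 3): e=[135,14,9] → #
    (3,1)@(7, 3): e=[105,46,7] → #
    (4,1)@(9, 3): e=[75,78,5] → #
    (5,1)@(11, 3): e=[45,110,3] → #
    (6,1)@(13, 3): e=[15,142,1] → #
    (7,1)@(15, 3): e=[-15,174,-1] → ·
    (2,2)@(5, 5): e=[119,10,29] → #
    (6,2)@(13, 5): e=[-1,138,21] → ·
    (2,3)@(5, 7): e=[103,6,49] → #
    (6,3)@(13, 7): e=[-17,134,41] → ·
    (2,4)@(5, 9): e=[87,2,69] → #
    (5,4)@(11, 9): e=[-3,98,63] → ·
  covered (20 px):
    · · · · · · · ·
    · · # # # # # ·
    · · # # # # · ·
    · · # # # # · ·
    · · # # # · · ·
    · · · # # · · ·
    · · · # · · · ·
    · · · # · · · ·
    · · · · · · · ·
    · · · · · · · ·
    · · · · · · · ·
T1:
  2·area = 28  (B↔C swapped to make it positive)
  edge (0, 10)→(2, 8): d=(2,-2) top-left  bias=+0
  edge (2, 8)→(14, 10): d=(12,2) right/bottom  bias=-1
  edge (14, 10)→(0, 10): d=(-14,0) right/bottom  bias=-1
    (4,0)@(9, 1): e=[0,-98,126] → ·  [on edge]
    (3,1)@(7, 3): e=[0,-70,98] → ·  [on edge]
    (2,2)@(5, 5): e=[0,-42,70] → ·  [on edge]
    (1,3)@(3, 7): e=[0,-14,42] → ·  [on edge]
    (0,4)@(1, 9): e=[0,14,14] → #  [on edge]
    (1,4)@(3, 9): e=[4,10,14] → #
    (2,4)@(5, 9): e=[8,6,14] → #
    (3,4)@(7, 9): e=[12,2,14] → #
    (4,4)@(9, 9): e=[16,-2,14] → ·
    (0,5)@(1, 11): e=[4,38,-14] → ·
    (1,5)@(3, 11): e=[8,34,-14] → ·
    (2,5)@(5, 11): e=[12,30,-14] → ·
  covered (4 px):
    · · · · · · · ·
    · · · · · · · ·
    · · · · · · · ·
    · · · · · · · ·
    # # # # · · · ·
    · · · · · · · ·
    · · · · · · · ·
    · · · · · · · ·
    · · · · · · · ·
    · · · · · · · ·
    · · · · · · · ·
T2:
  2·area = 32
  edge (8, 14)→(4, 8): d=(-4,-6) top-left  bias=+0
  edge (4, 8)→(12, 12): d=(8,4) right/bottom  bias=-1
  edge (12, 12)→(8, 14): d=(-4,2) right/bottom  bias=-1
    (2,4)@(5, 9): e=[2,4,26] → #
    (3,4)@(7, 9): e=[14,-4,22] → ·
    (2,5)@(5, 11): e=[-6,20,18] → ·
    (3,5)@(7, 11): e=[6,12,14] → #
    (4,5)@(9, 11): e=[18,4,10] → #
    (5,5)@(11, 11): e=[30,-4,6] → ·
    (3,6)@(7, 13): e=[-2,28,6] → ·
    (4,6)@(9, 13): e=[10,20,2] → #
    (5,6)@(11, 13): e=[22,12,-2] → ·
    (4,7)@(9, 15): e=[2,36,-6] → ·
  covered (4 px):
    · · · · · · · ·
    · · · · · · · ·
    · · · · · · · ·
    · · · · · · · ·
    · · # · · · · ·
    · · · # # · · ·
    · · · · # · · ·
    · · · · · · · ·
    · · · · · · · ·
    · · · · · · · ·
    · · · · · · · ·

Answer: 28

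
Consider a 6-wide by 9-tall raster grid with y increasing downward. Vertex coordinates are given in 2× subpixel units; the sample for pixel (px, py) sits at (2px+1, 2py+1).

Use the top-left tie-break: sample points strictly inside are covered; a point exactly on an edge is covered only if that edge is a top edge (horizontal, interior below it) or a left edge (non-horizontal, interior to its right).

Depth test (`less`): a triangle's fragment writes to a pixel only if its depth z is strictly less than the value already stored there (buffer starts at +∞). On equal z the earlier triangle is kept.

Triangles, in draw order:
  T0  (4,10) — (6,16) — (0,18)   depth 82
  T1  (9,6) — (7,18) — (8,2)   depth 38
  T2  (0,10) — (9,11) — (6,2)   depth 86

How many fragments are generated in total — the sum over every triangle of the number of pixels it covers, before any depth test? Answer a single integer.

T0:
  2·area = 40
  edge (4, 10)→(6, 16): d=(2,6) right/bottom  bias=-1
  edge (6, 16)→(0, 18): d=(-6,2) right/bottom  bias=-1
  edge (0, 18)→(4, 10): d=(4,-8) top-left  bias=+0
    (0,0)@(1, 1): e=[0,100,-60] → .  [on edge]
    (1,3)@(3, 7): e=[0,60,-20] → .  [on edge]
    (1,6)@(3, 13): e=[12,24,4] → X
    (2,6)@(5, 13): e=[0,20,20] → .  [on edge]
    (1,7)@(3, 15): e=[16,12,12] → X
    (2,7)@(5, 15): e=[4,8,28] → X
    (3,7)@(7, 15): e=[-8,4,44] → .
    (4,7)@(9, 15): e=[-20,0,60] → .  [on edge]
    (0,8)@(1, 17): e=[32,4,4] → X
    (1,8)@(3, 17): e=[20,0,20] → .  [on edge]
    (2,8)@(5, 17): e=[8,-4,36] → .
  covered (4 px):
    . . . . . .
    . . . . . .
    . . . . . .
    . . . . . .
    . . . . . .
    . . . . . .
    . X . . . .
    . X X . . .
    X . . . . .
T1:
  2·area = 20
  edge (9, 6)→(7, 18): d=(-2,12) right/bottom  bias=-1
  edge (7, 18)→(8, 2): d=(1,-16) top-left  bias=+0
  edge (8, 2)→(9, 6): d=(1,4) right/bottom  bias=-1
  covered (0 px):
    . . . . . .
    . . . . . .
    . . . . . .
    . . . . . .
    . . . . . .
    . . . . . .
    . . . . . .
    . . . . . .
    . . . . . .
T2:
  2·area = 78  (B↔C swapped to make it positive)
  edge (0, 10)→(6, 2): d=(6,-8) top-left  bias=+0
  edge (6, 2)→(9, 11): d=(3,9) right/bottom  bias=-1
  edge (9, 11)→(0, 10): d=(-9,-1) top-left  bias=+0
    (2,2)@(5, 5): e=[10,18,50] → X
    (3,2)@(7, 5): e=[26,0,52] → .  [on edge]
    (1,3)@(3, 7): e=[6,42,30] → X
    (3,3)@(7, 7): e=[38,6,34] → X
    (4,3)@(9, 7): e=[54,-12,36] → .
    (0,4)@(1, 9): e=[2,66,10] → X
    (4,4)@(9, 9): e=[66,-6,18] → .
    (0,5)@(1, 11): e=[14,72,-8] → .
    (1,5)@(3, 11): e=[30,54,-6] → .
    (2,5)@(5, 11): e=[46,36,-4] → .
    (3,5)@(7, 11): e=[62,18,-2] → .
    (4,5)@(9, 11): e=[78,0,0] → .  [on edge]
    (5,8)@(11, 17): e=[130,0,-52] → .  [on edge]
  covered (8 px):
    . . . . . .
    . . . . . .
    . . X . . .
    . X X X . .
    X X X X . .
    . . . . . .
    . . . . . .
    . . . . . .
    . . . . . .

Result: 12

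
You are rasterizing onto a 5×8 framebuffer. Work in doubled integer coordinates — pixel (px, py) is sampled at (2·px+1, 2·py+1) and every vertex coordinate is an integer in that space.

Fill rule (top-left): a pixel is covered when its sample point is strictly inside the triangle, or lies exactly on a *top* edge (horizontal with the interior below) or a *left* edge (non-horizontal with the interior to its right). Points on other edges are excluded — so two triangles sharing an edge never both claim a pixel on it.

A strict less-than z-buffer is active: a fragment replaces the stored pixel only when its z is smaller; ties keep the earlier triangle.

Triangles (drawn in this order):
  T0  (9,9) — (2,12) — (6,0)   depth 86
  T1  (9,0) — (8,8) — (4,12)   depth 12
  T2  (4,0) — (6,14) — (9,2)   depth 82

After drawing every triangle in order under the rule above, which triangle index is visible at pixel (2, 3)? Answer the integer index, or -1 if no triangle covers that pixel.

T0:
  2·area = 72
  edge (9, 9)→(2, 12): d=(-7,3) right/bottom  bias=-1
  edge (2, 12)→(6, 0): d=(4,-12) top-left  bias=+0
  edge (6, 0)→(9, 9): d=(3,9) right/bottom  bias=-1
    (2,1)@(5, 3): e=[54,0,18] → █  [on edge]
    (3,1)@(7, 3): e=[48,24,0] → ·  [on edge]
    (2,2)@(5, 5): e=[40,8,24] → █
    (3,2)@(7, 5): e=[34,32,6] → █
    (4,2)@(9, 5): e=[28,56,-12] → ·
    (2,3)@(5, 7): e=[26,16,30] → █
    (4,3)@(9, 7): e=[14,64,-6] → ·
    (1,4)@(3, 9): e=[18,0,54] → █  [on edge]
    (4,4)@(9, 9): e=[0,72,0] → ·  [on edge]
    (1,5)@(3, 11): e=[4,8,60] → █
    (2,5)@(5, 11): e=[-2,32,42] → ·
    (3,5)@(7, 11): e=[-8,56,24] → ·
    (0,7)@(1, 15): e=[-18,0,90] → ·  [on edge]
  covered (9 px):
    · · · · ·
    · · █ · ·
    · · █ █ ·
    · · █ █ ·
    · █ █ █ ·
    · █ · · ·
    · · · · ·
    · · · · ·
T1:
  2·area = 28
  edge (9, 0)→(8, 8): d=(-1,8) right/bottom  bias=-1
  edge (8, 8)→(4, 12): d=(-4,4) right/bottom  bias=-1
  edge (4, 12)→(9, 0): d=(5,-12) top-left  bias=+0
    (3,2)@(7, 5): e=[11,16,1] → █
    (4,2)@(9, 5): e=[-5,8,25] → ·
    (3,3)@(7, 7): e=[9,8,11] → █
    (4,3)@(9, 7): e=[-7,0,35] → ·  [on edge]
    (3,4)@(7, 9): e=[7,0,21] → ·  [on edge]
    (2,5)@(5, 11): e=[21,0,7] → ·  [on edge]
    (1,6)@(3, 13): e=[35,0,-7] → ·  [on edge]
    (0,7)@(1, 15): e=[49,0,-21] → ·  [on edge]
  covered (2 px):
    · · · · ·
    · · · · ·
    · · · █ ·
    · · · █ ·
    · · · · ·
    · · · · ·
    · · · · ·
    · · · · ·
T2:
  2·area = 66  (B↔C swapped to make it positive)
  edge (4, 0)→(9, 2): d=(5,2) right/bottom  bias=-1
  edge (9, 2)→(6, 14): d=(-3,12) right/bottom  bias=-1
  edge (6, 14)→(4, 0): d=(-2,-14) top-left  bias=+0
    (2,0)@(5, 1): e=[3,51,12] → █
    (3,0)@(7, 1): e=[-1,27,40] → ·
    (2,1)@(5, 3): e=[13,45,8] → █
    (3,1)@(7, 3): e=[9,21,36] → █
    (4,1)@(9, 3): e=[5,-3,64] → ·
    (2,2)@(5, 5): e=[23,39,4] → █
    (4,2)@(9, 5): e=[15,-9,60] → ·
    (2,3)@(5, 7): e=[33,33,0] → █  [on edge]
    (4,3)@(9, 7): e=[25,-15,56] → ·
    (2,4)@(5, 9): e=[43,27,-4] → ·
    (3,4)@(7, 9): e=[39,3,24] → █
    (4,4)@(9, 9): e=[35,-21,52] → ·
  covered (8 px):
    · · █ · ·
    · · █ █ ·
    · · █ █ ·
    · · █ █ ·
    · · · █ ·
    · · · · ·
    · · · · ·
    · · · · ·

Z-buffer (winner per pixel, '.' = empty):
  . . 2 . .
  . . 2 2 .
  . . 2 1 .
  . . 2 1 .
  . 0 0 2 .
  . 0 . . .
  . . . . .
  . . . . .

Final: 2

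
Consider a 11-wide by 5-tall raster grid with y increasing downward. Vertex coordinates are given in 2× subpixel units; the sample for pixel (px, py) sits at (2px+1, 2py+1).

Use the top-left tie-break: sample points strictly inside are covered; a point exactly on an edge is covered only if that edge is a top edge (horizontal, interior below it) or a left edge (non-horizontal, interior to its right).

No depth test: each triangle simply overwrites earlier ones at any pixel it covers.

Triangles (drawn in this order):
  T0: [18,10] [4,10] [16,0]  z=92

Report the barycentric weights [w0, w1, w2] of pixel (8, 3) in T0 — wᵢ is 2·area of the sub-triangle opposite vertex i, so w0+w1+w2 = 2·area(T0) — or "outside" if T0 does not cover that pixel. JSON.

T0:
  2·area = 140
  edge (18, 10)→(4, 10): d=(-14,0) right/bottom  bias=-1
  edge (4, 10)→(16, 0): d=(12,-10) top-left  bias=+0
  edge (16, 0)→(18, 10): d=(2,10) right/bottom  bias=-1
    (7,0)@(15, 1): e=[126,2,12] → █
    (8,0)@(17, 1): e=[126,22,-8] → ·
    (6,1)@(13, 3): e=[98,6,36] → █
    (8,1)@(17, 3): e=[98,46,-4] → ·
    (5,2)@(11, 5): e=[70,10,60] → █
    (8,2)@(17, 5): e=[70,70,0] → ·  [on edge]
    (4,3)@(9, 7): e=[42,14,84] → █
    (8,3)@(17, 7): e=[42,94,4] → █
    (9,3)@(19, 7): e=[42,114,-16] → ·
    (3,4)@(7, 9): e=[14,18,108] → █
    (9,4)@(19, 9): e=[14,138,-12] → ·
  covered (17 px):
    · · · · · · · █ · · ·
    · · · · · · █ █ · · ·
    · · · · · █ █ █ · · ·
    · · · · █ █ █ █ █ · ·
    · · · █ █ █ █ █ █ · ·

Answer: [94,4,42]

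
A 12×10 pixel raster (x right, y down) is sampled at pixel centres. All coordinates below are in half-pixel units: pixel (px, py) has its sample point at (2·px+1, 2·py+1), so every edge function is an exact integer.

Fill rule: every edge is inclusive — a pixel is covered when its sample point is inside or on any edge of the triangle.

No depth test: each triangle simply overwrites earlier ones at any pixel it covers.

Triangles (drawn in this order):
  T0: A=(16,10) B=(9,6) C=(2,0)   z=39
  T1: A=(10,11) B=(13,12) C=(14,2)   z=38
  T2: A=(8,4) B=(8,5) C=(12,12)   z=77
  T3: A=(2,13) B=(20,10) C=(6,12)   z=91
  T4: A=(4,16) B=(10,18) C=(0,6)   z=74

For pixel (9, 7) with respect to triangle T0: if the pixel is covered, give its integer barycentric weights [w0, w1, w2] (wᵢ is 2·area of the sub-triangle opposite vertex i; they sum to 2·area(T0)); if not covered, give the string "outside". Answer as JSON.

T0:
  2·area = 14
  edge (16, 10)→(9, 6): d=(-7,-4) inclusive
  edge (9, 6)→(2, 0): d=(-7,-6) inclusive
  edge (2, 0)→(16, 10): d=(14,10) inclusive
    (4,2)@(9, 5): e=[7,7,0] → #  [on edge]
    (5,2)@(11, 5): e=[15,19,-20] → ·
    (4,3)@(9, 7): e=[-7,-7,28] → ·
    (5,3)@(11, 7): e=[1,5,8] → #
    (6,3)@(13, 7): e=[9,17,-12] → ·
    (5,4)@(11, 9): e=[-13,-9,36] → ·
    (11,7)@(23, 15): e=[-7,21,0] → ·  [on edge]
  covered (2 px):
    · · · · · · · · · · · ·
    · · · · · · · · · · · ·
    · · · · # · · · · · · ·
    · · · · · # · · · · · ·
    · · · · · · · · · · · ·
    · · · · · · · · · · · ·
    · · · · · · · · · · · ·
    · · · · · · · · · · · ·
    · · · · · · · · · · · ·
    · · · · · · · · · · · ·
T1:
  2·area = 31  (B↔C swapped to make it positive)
  edge (10, 11)→(14, 2): d=(4,-9) inclusive
  edge (14, 2)→(13, 12): d=(-1,10) inclusive
  edge (13, 12)→(10, 11): d=(-3,-1) inclusive
    (6,2)@(13, 5): e=[3,7,21] → #
    (7,2)@(15, 5): e=[21,-13,23] → ·
    (6,3)@(13, 7): e=[11,5,15] → #
    (7,3)@(15, 7): e=[29,-15,17] → ·
    (5,4)@(11, 9): e=[1,23,7] → #
    (7,4)@(15, 9): e=[37,-17,11] → ·
    (5,5)@(11, 11): e=[9,21,1] → #
    (7,5)@(15, 11): e=[45,-19,5] → ·
    (5,6)@(11, 13): e=[17,19,-5] → ·
    (6,6)@(13, 13): e=[35,-1,-3] → ·
  covered (6 px):
    · · · · · · · · · · · ·
    · · · · · · · · · · · ·
    · · · · · · # · · · · ·
    · · · · · · # · · · · ·
    · · · · · # # · · · · ·
    · · · · · # # · · · · ·
    · · · · · · · · · · · ·
    · · · · · · · · · · · ·
    · · · · · · · · · · · ·
    · · · · · · · · · · · ·
T2:
  2·area = 4  (B↔C swapped to make it positive)
  edge (8, 4)→(12, 12): d=(4,8) inclusive
  edge (12, 12)→(8, 5): d=(-4,-7) inclusive
  edge (8, 5)→(8, 4): d=(0,-1) inclusive
  covered (0 px):
    · · · · · · · · · · · ·
    · · · · · · · · · · · ·
    · · · · · · · · · · · ·
    · · · · · · · · · · · ·
    · · · · · · · · · · · ·
    · · · · · · · · · · · ·
    · · · · · · · · · · · ·
    · · · · · · · · · · · ·
    · · · · · · · · · · · ·
    · · · · · · · · · · · ·
T3:
  2·area = 6  (B↔C swapped to make it positive)
  edge (2, 13)→(6, 12): d=(4,-1) inclusive
  edge (6, 12)→(20, 10): d=(14,-2) inclusive
  edge (20, 10)→(2, 13): d=(-18,3) inclusive
    (6,5)@(13, 11): e=[3,0,3] → #  [on edge]
    (7,5)@(15, 11): e=[5,4,-3] → ·
    (6,6)@(13, 13): e=[11,28,-33] → ·
  covered (1 px):
    · · · · · · · · · · · ·
    · · · · · · · · · · · ·
    · · · · · · · · · · · ·
    · · · · · · · · · · · ·
    · · · · · · · · · · · ·
    · · · · · · # · · · · ·
    · · · · · · · · · · · ·
    · · · · · · · · · · · ·
    · · · · · · · · · · · ·
    · · · · · · · · · · · ·
T4:
  2·area = 52  (B↔C swapped to make it positive)
  edge (4, 16)→(0, 6): d=(-4,-10) inclusive
  edge (0, 6)→(10, 18): d=(10,12) inclusive
  edge (10, 18)→(4, 16): d=(-6,-2) inclusive
    (1,5)@(3, 11): e=[10,14,28] → #
    (2,5)@(5, 11): e=[30,-10,32] → ·
    (1,6)@(3, 13): e=[2,34,16] → #
    (2,6)@(5, 13): e=[22,10,20] → #
    (3,6)@(7, 13): e=[42,-14,24] → ·
    (0,7)@(1, 15): e=[-26,78,0] → ·  [on edge]
    (1,7)@(3, 15): e=[-6,54,4] → ·
    (2,7)@(5, 15): e=[14,30,8] → #
    (3,7)@(7, 15): e=[34,6,12] → #
    (4,7)@(9, 15): e=[54,-18,16] → ·
    (2,8)@(5, 17): e=[6,50,-4] → ·
    (3,8)@(7, 17): e=[26,26,0] → #  [on edge]
    (6,9)@(13, 19): e=[78,-26,0] → ·  [on edge]
  covered (7 px):
    · · · · · · · · · · · ·
    · · · · · · · · · · · ·
    · · · · · · · · · · · ·
    · · · · · · · · · · · ·
    · · · · · · · · · · · ·
    · # · · · · · · · · · ·
    · # # · · · · · · · · ·
    · · # # · · · · · · · ·
    · · · # # · · · · · · ·
    · · · · · · · · · · · ·

Final: "outside"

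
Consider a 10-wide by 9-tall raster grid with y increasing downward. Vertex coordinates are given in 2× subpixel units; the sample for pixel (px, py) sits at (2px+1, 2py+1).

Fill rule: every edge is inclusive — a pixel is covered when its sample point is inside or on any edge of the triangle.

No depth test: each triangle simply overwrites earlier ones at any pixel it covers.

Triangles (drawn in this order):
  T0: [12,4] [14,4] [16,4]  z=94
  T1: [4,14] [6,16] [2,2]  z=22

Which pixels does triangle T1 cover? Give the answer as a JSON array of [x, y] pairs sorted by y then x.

T0:
  degenerate (2·area = 0) — covers nothing
T1:
  2·area = 20  (B↔C swapped to make it positive)
  edge (4, 14)→(2, 2): d=(-2,-12) inclusive
  edge (2, 2)→(6, 16): d=(4,14) inclusive
  edge (6, 16)→(4, 14): d=(-2,-2) inclusive
    (1,3)@(3, 7): e=[2,6,12] → #
    (2,3)@(5, 7): e=[26,-22,16] → ·
    (1,4)@(3, 9): e=[-2,14,8] → ·
    (0,5)@(1, 11): e=[-30,50,0] → ·  [on edge]
    (1,6)@(3, 13): e=[-10,30,0] → ·  [on edge]
    (2,6)@(5, 13): e=[14,2,4] → #
    (3,6)@(7, 13): e=[38,-26,8] → ·
    (2,7)@(5, 15): e=[10,10,0] → #  [on edge]
    (3,7)@(7, 15): e=[34,-18,4] → ·
    (2,8)@(5, 17): e=[6,18,-4] → ·
    (3,8)@(7, 17): e=[30,-10,0] → ·  [on edge]
  covered (3 px):
    · · · · · · · · · ·
    · · · · · · · · · ·
    · · · · · · · · · ·
    · # · · · · · · · ·
    · · · · · · · · · ·
    · · · · · · · · · ·
    · · # · · · · · · ·
    · · # · · · · · · ·
    · · · · · · · · · ·

Answer: [[1,3],[2,6],[2,7]]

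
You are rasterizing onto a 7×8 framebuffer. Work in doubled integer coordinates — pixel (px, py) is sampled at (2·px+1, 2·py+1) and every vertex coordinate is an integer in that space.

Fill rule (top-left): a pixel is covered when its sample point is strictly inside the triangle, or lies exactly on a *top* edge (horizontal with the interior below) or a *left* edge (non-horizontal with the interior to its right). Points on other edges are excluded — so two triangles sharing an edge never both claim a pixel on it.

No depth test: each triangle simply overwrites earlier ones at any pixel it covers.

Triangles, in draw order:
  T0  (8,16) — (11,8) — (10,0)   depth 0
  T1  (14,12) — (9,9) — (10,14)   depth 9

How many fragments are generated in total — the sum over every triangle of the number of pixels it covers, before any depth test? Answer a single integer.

T0:
  2·area = 32  (B↔C swapped to make it positive)
  edge (8, 16)→(10, 0): d=(2,-16) top-left  bias=+0
  edge (10, 0)→(11, 8): d=(1,8) right/bottom  bias=-1
  edge (11, 8)→(8, 16): d=(-3,8) right/bottom  bias=-1
    (4,4)@(9, 9): e=[2,17,13] → X
    (5,4)@(11, 9): e=[34,1,-3] → .
    (4,5)@(9, 11): e=[6,19,7] → X
    (5,5)@(11, 11): e=[38,3,-9] → .
    (4,6)@(9, 13): e=[10,21,1] → X
    (5,6)@(11, 13): e=[42,5,-15] → .
    (4,7)@(9, 15): e=[14,23,-5] → .
  covered (3 px):
    . . . . . . .
    . . . . . . .
    . . . . . . .
    . . . . . . .
    . . . . X . .
    . . . . X . .
    . . . . X . .
    . . . . . . .
T1:
  2·area = 22  (B↔C swapped to make it positive)
  edge (14, 12)→(10, 14): d=(-4,2) right/bottom  bias=-1
  edge (10, 14)→(9, 9): d=(-1,-5) top-left  bias=+0
  edge (9, 9)→(14, 12): d=(5,3) right/bottom  bias=-1
    (4,4)@(9, 9): e=[22,0,0] → .  [on edge]
    (5,5)@(11, 11): e=[10,8,4] → X
    (6,5)@(13, 11): e=[6,18,-2] → .
    (5,6)@(11, 13): e=[2,6,14] → X
    (6,6)@(13, 13): e=[-2,16,8] → .
    (5,7)@(11, 15): e=[-6,4,24] → .
  covered (2 px):
    . . . . . . .
    . . . . . . .
    . . . . . . .
    . . . . . . .
    . . . . . . .
    . . . . . X .
    . . . . . X .
    . . . . . . .

Final: 5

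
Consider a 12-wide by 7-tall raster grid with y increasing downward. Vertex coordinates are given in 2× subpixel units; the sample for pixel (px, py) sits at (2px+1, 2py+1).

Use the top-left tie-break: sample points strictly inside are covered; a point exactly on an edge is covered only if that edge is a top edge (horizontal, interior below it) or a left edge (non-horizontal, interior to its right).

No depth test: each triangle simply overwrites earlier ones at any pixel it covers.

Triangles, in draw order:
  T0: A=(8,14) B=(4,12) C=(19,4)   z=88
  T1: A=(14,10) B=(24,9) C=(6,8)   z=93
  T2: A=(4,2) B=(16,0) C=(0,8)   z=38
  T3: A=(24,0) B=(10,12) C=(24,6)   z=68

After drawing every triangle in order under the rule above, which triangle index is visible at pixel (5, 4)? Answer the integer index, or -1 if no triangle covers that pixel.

T0:
  2·area = 62
  edge (8, 14)→(4, 12): d=(-4,-2) top-left  bias=+0
  edge (4, 12)→(19, 4): d=(15,-8) top-left  bias=+0
  edge (19, 4)→(8, 14): d=(-11,10) right/bottom  bias=-1
    (7,3)@(15, 7): e=[42,13,7] → X
    (8,3)@(17, 7): e=[46,29,-13] → .
    (5,4)@(11, 9): e=[26,11,25] → X
    (6,4)@(13, 9): e=[30,27,5] → X
    (7,4)@(15, 9): e=[34,43,-15] → .
    (3,5)@(7, 11): e=[10,9,43] → X
    (4,5)@(9, 11): e=[14,25,23] → X
    (6,5)@(13, 11): e=[22,57,-17] → .
    (3,6)@(7, 13): e=[2,39,21] → X
    (5,6)@(11, 13): e=[10,71,-19] → .
  covered (8 px):
    . . . . . . . . . . . .
    . . . . . . . . . . . .
    . . . . . . . . . . . .
    . . . . . . . X . . . .
    . . . . . X X . . . . .
    . . . X X X . . . . . .
    . . . X X . . . . . . .
T1:
  2·area = 28  (B↔C swapped to make it positive)
  edge (14, 10)→(6, 8): d=(-8,-2) top-left  bias=+0
  edge (6, 8)→(24, 9): d=(18,1) right/bottom  bias=-1
  edge (24, 9)→(14, 10): d=(-10,1) right/bottom  bias=-1
    (5,4)@(11, 9): e=[2,13,13] → X
    (6,4)@(13, 9): e=[6,11,11] → X
    (7,4)@(15, 9): e=[10,9,9] → X
    (8,4)@(17, 9): e=[14,7,7] → X
    (9,4)@(19, 9): e=[18,5,5] → X
    (10,4)@(21, 9): e=[22,3,3] → X
    (11,4)@(23, 9): e=[26,1,1] → X
    (5,5)@(11, 11): e=[-14,49,-7] → .
    (6,5)@(13, 11): e=[-10,47,-9] → .
    (7,5)@(15, 11): e=[-6,45,-11] → .
    (8,5)@(17, 11): e=[-2,43,-13] → .
    (9,5)@(19, 11): e=[2,41,-15] → .
  covered (7 px):
    . . . . . . . . . . . .
    . . . . . . . . . . . .
    . . . . . . . . . . . .
    . . . . . . . . . . . .
    . . . . . X X X X X X X
    . . . . . . . . . . . .
    . . . . . . . . . . . .
T2:
  2·area = 64
  edge (4, 2)→(16, 0): d=(12,-2) top-left  bias=+0
  edge (16, 0)→(0, 8): d=(-16,8) right/bottom  bias=-1
  edge (0, 8)→(4, 2): d=(4,-6) top-left  bias=+0
    (5,0)@(11, 1): e=[2,24,38] → X
    (6,0)@(13, 1): e=[6,8,50] → X
    (7,0)@(15, 1): e=[10,-8,62] → .
    (2,1)@(5, 3): e=[14,40,10] → X
    (3,1)@(7, 3): e=[18,24,22] → X
    (4,1)@(9, 3): e=[22,8,34] → X
    (5,1)@(11, 3): e=[26,-8,46] → .
    (6,1)@(13, 3): e=[30,-24,58] → .
    (1,2)@(3, 5): e=[34,24,6] → X
    (3,2)@(7, 5): e=[42,-8,30] → .
    (4,2)@(9, 5): e=[46,-24,42] → .
    (0,3)@(1, 7): e=[54,8,2] → X
  covered (8 px):
    . . . . . X X . . . . .
    . . X X X . . . . . . .
    . X X . . . . . . . . .
    X . . . . . . . . . . .
    . . . . . . . . . . . .
    . . . . . . . . . . . .
    . . . . . . . . . . . .
T3:
  2·area = 84  (B↔C swapped to make it positive)
  edge (24, 0)→(24, 6): d=(0,6) right/bottom  bias=-1
  edge (24, 6)→(10, 12): d=(-14,6) right/bottom  bias=-1
  edge (10, 12)→(24, 0): d=(14,-12) top-left  bias=+0
    (11,0)@(23, 1): e=[6,76,2] → X
    (10,1)@(21, 3): e=[18,60,6] → X
    (9,2)@(19, 5): e=[30,44,10] → X
    (8,3)@(17, 7): e=[42,28,14] → X
    (11,3)@(23, 7): e=[6,-8,86] → .
    (7,4)@(15, 9): e=[54,12,18] → X
    (8,4)@(17, 9): e=[42,0,42] → .  [on edge]
    (9,4)@(19, 9): e=[30,-12,66] → .
    (10,4)@(21, 9): e=[18,-24,90] → .
    (7,5)@(15, 11): e=[54,-16,46] → .
  covered (10 px):
    . . . . . . . . . . . X
    . . . . . . . . . . X X
    . . . . . . . . . X X X
    . . . . . . . . X X X .
    . . . . . . . X . . . .
    . . . . . . . . . . . .
    . . . . . . . . . . . .

Z-buffer (winner per pixel, '.' = empty):
  . . . . . 2 2 . . . . 3
  . . 2 2 2 . . . . . 3 3
  . 2 2 . . . . . . 3 3 3
  2 . . . . . . 0 3 3 3 .
  . . . . . 1 1 3 1 1 1 1
  . . . 0 0 0 . . . . . .
  . . . 0 0 . . . . . . .

Final: 1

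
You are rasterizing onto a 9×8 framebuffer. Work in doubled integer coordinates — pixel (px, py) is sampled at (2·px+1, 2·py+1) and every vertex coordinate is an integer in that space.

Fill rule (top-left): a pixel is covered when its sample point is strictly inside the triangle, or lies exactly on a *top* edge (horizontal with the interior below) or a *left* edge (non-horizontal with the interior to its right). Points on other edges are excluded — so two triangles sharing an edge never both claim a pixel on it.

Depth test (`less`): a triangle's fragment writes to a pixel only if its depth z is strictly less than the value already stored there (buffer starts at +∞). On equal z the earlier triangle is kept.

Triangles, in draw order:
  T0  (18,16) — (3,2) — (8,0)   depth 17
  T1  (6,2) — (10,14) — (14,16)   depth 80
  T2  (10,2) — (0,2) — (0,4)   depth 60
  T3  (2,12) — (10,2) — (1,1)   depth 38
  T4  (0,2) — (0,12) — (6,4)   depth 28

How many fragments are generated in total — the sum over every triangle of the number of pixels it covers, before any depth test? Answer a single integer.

T0:
  2·area = 100
  edge (18, 16)→(3, 2): d=(-15,-14) top-left  bias=+0
  edge (3, 2)→(8, 0): d=(5,-2) top-left  bias=+0
  edge (8, 0)→(18, 16): d=(10,16) right/bottom  bias=-1
    (3,0)@(7, 1): e=[71,3,26] → #
    (4,0)@(9, 1): e=[99,7,-6] → ·
    (2,1)@(5, 3): e=[13,9,78] → #
    (4,1)@(9, 3): e=[69,17,14] → #
    (5,1)@(11, 3): e=[97,21,-18] → ·
    (2,2)@(5, 5): e=[-17,19,98] → ·
    (3,2)@(7, 5): e=[11,23,66] → #
    (5,2)@(11, 5): e=[67,31,2] → #
    (6,2)@(13, 5): e=[95,35,-30] → ·
    (3,3)@(7, 7): e=[-19,33,86] → ·
    (4,3)@(9, 7): e=[9,37,54] → #
    (6,3)@(13, 7): e=[65,45,-10] → ·
  covered (14 px):
    · · · # · · · · ·
    · · # # # · · · ·
    · · · # # # · · ·
    · · · · # # · · ·
    · · · · · # # · ·
    · · · · · · # · ·
    · · · · · · · # ·
    · · · · · · · · #
T1:
  2·area = 40  (B↔C swapped to make it positive)
  edge (6, 2)→(14, 16): d=(8,14) right/bottom  bias=-1
  edge (14, 16)→(10, 14): d=(-4,-2) top-left  bias=+0
  edge (10, 14)→(6, 2): d=(-4,-12) top-left  bias=+0
    (3,2)@(7, 5): e=[10,30,0] → #  [on edge]
    (4,2)@(9, 5): e=[-18,34,24] → ·
    (3,3)@(7, 7): e=[26,22,-8] → ·
    (4,4)@(9, 9): e=[14,18,8] → #
    (5,4)@(11, 9): e=[-14,22,32] → ·
    (4,5)@(9, 11): e=[30,10,0] → #  [on edge]
    (5,5)@(11, 11): e=[2,14,24] → #
    (6,5)@(13, 11): e=[-26,18,48] → ·
    (4,6)@(9, 13): e=[46,2,-8] → ·
    (5,6)@(11, 13): e=[18,6,16] → #
    (6,6)@(13, 13): e=[-10,10,40] → ·
    (5,7)@(11, 15): e=[34,-2,8] → ·
  covered (6 px):
    · · · · · · · · ·
    · · · · · · · · ·
    · · · # · · · · ·
    · · · · · · · · ·
    · · · · # · · · ·
    · · · · # # · · ·
    · · · · · # · · ·
    · · · · · · # · ·
T2:
  2·area = 20  (B↔C swapped to make it positive)
  edge (10, 2)→(0, 4): d=(-10,2) right/bottom  bias=-1
  edge (0, 4)→(0, 2): d=(0,-2) top-left  bias=+0
  edge (0, 2)→(10, 2): d=(10,0) top-left  bias=+0
    (7,0)@(15, 1): e=[0,30,-10] → ·  [on edge]
    (0,1)@(1, 3): e=[8,2,10] → #
    (1,1)@(3, 3): e=[4,6,10] → #
    (2,1)@(5, 3): e=[0,10,10] → ·  [on edge]
    (0,2)@(1, 5): e=[-12,2,30] → ·
    (1,2)@(3, 5): e=[-16,6,30] → ·
  covered (2 px):
    · · · · · · · · ·
    # # · · · · · · ·
    · · · · · · · · ·
    · · · · · · · · ·
    · · · · · · · · ·
    · · · · · · · · ·
    · · · · · · · · ·
    · · · · · · · · ·
T3:
  2·area = 98  (B↔C swapped to make it positive)
  edge (2, 12)→(1, 1): d=(-1,-11) top-left  bias=+0
  edge (1, 1)→(10, 2): d=(9,1) right/bottom  bias=-1
  edge (10, 2)→(2, 12): d=(-8,10) right/bottom  bias=-1
    (0,0)@(1, 1): e=[0,0,98] → ·  [on edge]
    (1,1)@(3, 3): e=[20,16,62] → #
    (2,1)@(5, 3): e=[42,14,42] → #
    (3,1)@(7, 3): e=[64,12,22] → #
    (4,1)@(9, 3): e=[86,10,2] → #
    (5,1)@(11, 3): e=[108,8,-18] → ·
    (1,2)@(3, 5): e=[18,34,46] → #
    (4,2)@(9, 5): e=[84,28,-14] → ·
    (1,3)@(3, 7): e=[16,52,30] → #
    (3,3)@(7, 7): e=[60,48,-10] → ·
    (1,4)@(3, 9): e=[14,70,14] → #
    (2,4)@(5, 9): e=[36,68,-6] → ·
  covered (10 px):
    · · · · · · · · ·
    · # # # # · · · ·
    · # # # · · · · ·
    · # # · · · · · ·
    · # · · · · · · ·
    · · · · · · · · ·
    · · · · · · · · ·
    · · · · · · · · ·
T4:
  2·area = 60  (B↔C swapped to make it positive)
  edge (0, 2)→(6, 4): d=(6,2) right/bottom  bias=-1
  edge (6, 4)→(0, 12): d=(-6,8) right/bottom  bias=-1
  edge (0, 12)→(0, 2): d=(0,-10) top-left  bias=+0
    (0,1)@(1, 3): e=[4,46,10] → #
    (1,1)@(3, 3): e=[0,30,30] → ·  [on edge]
    (0,2)@(1, 5): e=[16,34,10] → #
    (1,2)@(3, 5): e=[12,18,30] → #
    (2,2)@(5, 5): e=[8,2,50] → #
    (3,2)@(7, 5): e=[4,-14,70] → ·
    (4,2)@(9, 5): e=[0,-30,90] → ·  [on edge]
    (0,3)@(1, 7): e=[28,22,10] → #
    (2,3)@(5, 7): e=[20,-10,50] → ·
    (7,3)@(15, 7): e=[0,-90,150] → ·  [on edge]
    (0,4)@(1, 9): e=[40,10,10] → #
    (1,4)@(3, 9): e=[36,-6,30] → ·
  covered (7 px):
    · · · · · · · · ·
    # · · · · · · · ·
    # # # · · · · · ·
    # # · · · · · · ·
    # · · · · · · · ·
    · · · · · · · · ·
    · · · · · · · · ·
    · · · · · · · · ·

Final: 39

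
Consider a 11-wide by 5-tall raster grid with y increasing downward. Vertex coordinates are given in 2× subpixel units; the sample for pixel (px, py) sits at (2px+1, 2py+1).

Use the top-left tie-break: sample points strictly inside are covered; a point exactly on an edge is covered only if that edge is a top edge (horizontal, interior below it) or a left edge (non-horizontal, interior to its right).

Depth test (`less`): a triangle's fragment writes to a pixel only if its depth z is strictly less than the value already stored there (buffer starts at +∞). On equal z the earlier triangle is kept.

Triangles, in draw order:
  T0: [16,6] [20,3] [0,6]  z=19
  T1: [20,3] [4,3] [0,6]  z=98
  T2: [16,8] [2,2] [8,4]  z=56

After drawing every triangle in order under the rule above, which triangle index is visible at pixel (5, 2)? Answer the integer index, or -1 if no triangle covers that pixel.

T0:
  2·area = 48  (B↔C swapped to make it positive)
  edge (16, 6)→(0, 6): d=(-16,0) right/bottom  bias=-1
  edge (0, 6)→(20, 3): d=(20,-3) top-left  bias=+0
  edge (20, 3)→(16, 6): d=(-4,3) right/bottom  bias=-1
    (3,2)@(7, 5): e=[16,1,31] → X
    (4,2)@(9, 5): e=[16,7,25] → X
    (5,2)@(11, 5): e=[16,13,19] → X
    (6,2)@(13, 5): e=[16,19,13] → X
    (7,2)@(15, 5): e=[16,25,7] → X
    (8,2)@(17, 5): e=[16,31,1] → X
    (9,2)@(19, 5): e=[16,37,-5] → .
    (3,3)@(7, 7): e=[-16,41,23] → .
    (4,3)@(9, 7): e=[-16,47,17] → .
    (5,3)@(11, 7): e=[-16,53,11] → .
    (6,3)@(13, 7): e=[-16,59,5] → .
    (7,3)@(15, 7): e=[-16,65,-1] → .
  covered (6 px):
    . . . . . . . . . . .
    . . . . . . . . . . .
    . . . X X X X X X . .
    . . . . . . . . . . .
    . . . . . . . . . . .
T1:
  2·area = 48  (B↔C swapped to make it positive)
  edge (20, 3)→(0, 6): d=(-20,3) right/bottom  bias=-1
  edge (0, 6)→(4, 3): d=(4,-3) top-left  bias=+0
  edge (4, 3)→(20, 3): d=(16,0) top-left  bias=+0
    (0,1)@(1, 3): e=[57,-9,0] → .  [on edge]
    (1,1)@(3, 3): e=[51,-3,0] → .  [on edge]
    (2,1)@(5, 3): e=[45,3,0] → X  [on edge]
    (3,1)@(7, 3): e=[39,9,0] → X  [on edge]
    (4,1)@(9, 3): e=[33,15,0] → X  [on edge]
    (5,1)@(11, 3): e=[27,21,0] → X  [on edge]
    (6,1)@(13, 3): e=[21,27,0] → X  [on edge]
    (7,1)@(15, 3): e=[15,33,0] → X  [on edge]
    (8,1)@(17, 3): e=[9,39,0] → X  [on edge]
    (9,1)@(19, 3): e=[3,45,0] → X  [on edge]
    (10,1)@(21, 3): e=[-3,51,0] → .  [on edge]
    (1,2)@(3, 5): e=[11,5,32] → X
  covered (10 px):
    . . . . . . . . . . .
    . . X X X X X X X X .
    . X X . . . . . . . .
    . . . . . . . . . . .
    . . . . . . . . . . .
T2:
  2·area = 8
  edge (16, 8)→(2, 2): d=(-14,-6) top-left  bias=+0
  edge (2, 2)→(8, 4): d=(6,2) right/bottom  bias=-1
  edge (8, 4)→(16, 8): d=(8,4) right/bottom  bias=-1
    (2,1)@(5, 3): e=[4,0,4] → .  [on edge]
    (4,2)@(9, 5): e=[0,4,4] → X  [on edge]
    (5,2)@(11, 5): e=[12,0,-4] → .  [on edge]
    (4,3)@(9, 7): e=[-28,16,20] → .
    (8,3)@(17, 7): e=[20,0,-12] → .  [on edge]
  covered (1 px):
    . . . . . . . . . . .
    . . . . . . . . . . .
    . . . . X . . . . . .
    . . . . . . . . . . .
    . . . . . . . . . . .

Z-buffer (winner per pixel, '.' = empty):
  . . . . . . . . . . .
  . . 1 1 1 1 1 1 1 1 .
  . 1 1 0 0 0 0 0 0 . .
  . . . . . . . . . . .
  . . . . . . . . . . .

Answer: 0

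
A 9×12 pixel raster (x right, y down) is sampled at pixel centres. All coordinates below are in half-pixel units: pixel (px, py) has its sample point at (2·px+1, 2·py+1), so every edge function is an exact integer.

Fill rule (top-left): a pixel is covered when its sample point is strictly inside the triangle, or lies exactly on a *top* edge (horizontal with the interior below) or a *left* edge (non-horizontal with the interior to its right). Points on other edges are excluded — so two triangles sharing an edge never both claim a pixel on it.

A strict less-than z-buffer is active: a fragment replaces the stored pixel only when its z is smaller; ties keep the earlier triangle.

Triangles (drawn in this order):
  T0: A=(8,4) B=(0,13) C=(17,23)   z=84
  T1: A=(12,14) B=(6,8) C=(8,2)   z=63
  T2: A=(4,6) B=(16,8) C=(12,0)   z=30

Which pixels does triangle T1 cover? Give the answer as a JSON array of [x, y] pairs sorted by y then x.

T0:
  2·area = 233  (B↔C swapped to make it positive)
  edge (8, 4)→(17, 23): d=(9,19) right/bottom  bias=-1
  edge (17, 23)→(0, 13): d=(-17,-10) top-left  bias=+0
  edge (0, 13)→(8, 4): d=(8,-9) top-left  bias=+0
    (3,3)@(7, 7): e=[46,172,15] → #
    (4,3)@(9, 7): e=[8,192,33] → #
    (5,3)@(11, 7): e=[-30,212,51] → ·
    (2,4)@(5, 9): e=[102,118,13] → #
    (5,4)@(11, 9): e=[-12,178,67] → ·
    (1,5)@(3, 11): e=[158,64,11] → #
    (5,5)@(11, 11): e=[6,144,83] → #
    (6,5)@(13, 11): e=[-32,164,101] → ·
    (0,6)@(1, 13): e=[214,10,9] → #
    (6,6)@(13, 13): e=[-14,130,117] → ·
    (0,7)@(1, 15): e=[232,-24,25] → ·
    (1,7)@(3, 15): e=[194,-4,43] → ·
    (8,11)@(17, 23): e=[0,0,233] → ·  [on edge]
  covered (29 px):
    · · · · · · · · ·
    · · · · · · · · ·
    · · · · · · · · ·
    · · · # # · · · ·
    · · # # # · · · ·
    · # # # # # · · ·
    # # # # # # · · ·
    · · # # # # # · ·
    · · · # # # # · ·
    · · · · · # # # ·
    · · · · · · · # ·
    · · · · · · · · ·
T1:
  2·area = 48
  edge (12, 14)→(6, 8): d=(-6,-6) top-left  bias=+0
  edge (6, 8)→(8, 2): d=(2,-6) top-left  bias=+0
  edge (8, 2)→(12, 14): d=(4,12) right/bottom  bias=-1
    (0,1)@(1, 3): e=[0,-40,88] → ·  [on edge]
    (1,2)@(3, 5): e=[0,-24,72] → ·  [on edge]
    (3,2)@(7, 5): e=[24,0,24] → #  [on edge]
    (4,2)@(9, 5): e=[36,12,0] → ·  [on edge]
    (2,3)@(5, 7): e=[0,-8,56] → ·  [on edge]
    (3,3)@(7, 7): e=[12,4,32] → #
    (4,3)@(9, 7): e=[24,16,8] → #
    (5,3)@(11, 7): e=[36,28,-16] → ·
    (3,4)@(7, 9): e=[0,8,40] → #  [on edge]
    (5,4)@(11, 9): e=[24,32,-8] → ·
    (2,5)@(5, 11): e=[-24,0,72] → ·  [on edge]
    (3,5)@(7, 11): e=[-12,12,48] → ·
    (4,5)@(9, 11): e=[0,24,24] → #  [on edge]
    (5,5)@(11, 11): e=[12,36,0] → ·  [on edge]
    (5,6)@(11, 13): e=[0,40,8] → #  [on edge]
    (6,7)@(13, 15): e=[0,56,-8] → ·  [on edge]
    (1,8)@(3, 17): e=[-72,0,120] → ·  [on edge]
    (6,8)@(13, 17): e=[-12,60,0] → ·  [on edge]
    (7,8)@(15, 17): e=[0,72,-24] → ·  [on edge]
    (8,9)@(17, 19): e=[0,88,-40] → ·  [on edge]
    (0,11)@(1, 23): e=[-120,0,168] → ·  [on edge]
    (7,11)@(15, 23): e=[-36,84,0] → ·  [on edge]
  covered (7 px):
    · · · · · · · · ·
    · · · · · · · · ·
    · · · # · · · · ·
    · · · # # · · · ·
    · · · # # · · · ·
    · · · · # · · · ·
    · · · · · # · · ·
    · · · · · · · · ·
    · · · · · · · · ·
    · · · · · · · · ·
    · · · · · · · · ·
    · · · · · · · · ·
T2:
  2·area = 88  (B↔C swapped to make it positive)
  edge (4, 6)→(12, 0): d=(8,-6) top-left  bias=+0
  edge (12, 0)→(16, 8): d=(4,8) right/bottom  bias=-1
  edge (16, 8)→(4, 6): d=(-12,-2) top-left  bias=+0
    (5,0)@(11, 1): e=[2,12,74] → #
    (6,0)@(13, 1): e=[14,-4,78] → ·
    (4,1)@(9, 3): e=[6,36,46] → #
    (6,1)@(13, 3): e=[30,4,54] → #
    (7,1)@(15, 3): e=[42,-12,58] → ·
    (3,2)@(7, 5): e=[10,60,18] → #
    (7,2)@(15, 5): e=[58,-4,34] → ·
    (3,3)@(7, 7): e=[26,68,-6] → ·
    (4,3)@(9, 7): e=[38,52,-2] → ·
    (5,3)@(11, 7): e=[50,36,2] → #
    (7,3)@(15, 7): e=[74,4,10] → #
    (8,3)@(17, 7): e=[86,-12,14] → ·
  covered (11 px):
    · · · · · # · · ·
    · · · · # # # · ·
    · · · # # # # · ·
    · · · · · # # # ·
    · · · · · · · · ·
    · · · · · · · · ·
    · · · · · · · · ·
    · · · · · · · · ·
    · · · · · · · · ·
    · · · · · · · · ·
    · · · · · · · · ·
    · · · · · · · · ·

Answer: [[3,2],[3,3],[4,3],[3,4],[4,4],[4,5],[5,6]]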